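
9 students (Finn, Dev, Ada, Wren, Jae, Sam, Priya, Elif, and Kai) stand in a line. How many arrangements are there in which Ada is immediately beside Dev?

Place the 7 others and the Ada-Dev pair as 8 objects in a line; the pair has 2 internal arrangements.
That gives 2 × 8! = 2 × 40320 = 80640.

80640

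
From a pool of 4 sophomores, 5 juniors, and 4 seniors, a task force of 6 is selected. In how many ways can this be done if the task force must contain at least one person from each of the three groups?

Unrestricted: C(13,6) = 1716 ways to pick any 6 of the 13.
Selections missing a whole group: no sophomores → C(9,6) = 84; no juniors → C(8,6) = 28; no seniors → C(9,6) = 84.
Add back selections omitting two groups (i.e. drawn from a single group): C(4,6) + C(5,6) + C(4,6) = 0.
By inclusion–exclusion: 1716 − 196 + 0 = 1520.

1520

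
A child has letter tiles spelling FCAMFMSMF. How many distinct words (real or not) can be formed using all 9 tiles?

10080

The 9 letters of FCAMFMSMF have repeats: F appearing 3 times and M appearing 3 times.
The number of distinct arrangements is 9!/(3!·3!) = 362880/36 = 10080.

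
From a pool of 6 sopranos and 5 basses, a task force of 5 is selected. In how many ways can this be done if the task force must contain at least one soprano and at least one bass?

With no constraint there are C(11,5) = 462 possible selections.
Subtract selections that omit an entire group: no sopranos → C(5,5) = 1; no basses → C(6,5) = 6.
Both groups omitted at once is impossible, so 462 − 7 = 455.

455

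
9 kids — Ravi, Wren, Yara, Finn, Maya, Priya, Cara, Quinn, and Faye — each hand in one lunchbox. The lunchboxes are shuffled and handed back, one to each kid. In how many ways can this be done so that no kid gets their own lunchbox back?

This is the derangement count D_9: permutations of 9 items with no fixed point.
By inclusion–exclusion this is Σ_{j=0}^{9} (−1)^j C(9,j)·(9−j)!.
Computing: 362880 − 362880 + 181440 − 60480 + 15120 − 3024 + 504 − 72 + 9 − 1 = 133496.

133496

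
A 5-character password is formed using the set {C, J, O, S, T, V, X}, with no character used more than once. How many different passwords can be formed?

With no repetition, fill the 5 characters in order: 7 choices, then 6, down to 3.
7 × 6 × 5 × 4 × 3 = 2520.

2520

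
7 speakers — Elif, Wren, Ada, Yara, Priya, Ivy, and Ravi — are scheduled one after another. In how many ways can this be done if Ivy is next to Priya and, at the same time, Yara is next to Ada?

480

Treat {Ivy,Priya} as one block (2 orders) and {Yara,Ada} as another (2 orders).
That leaves 5 units to arrange: 2 × 2 × 5! = 4 × 120 = 480.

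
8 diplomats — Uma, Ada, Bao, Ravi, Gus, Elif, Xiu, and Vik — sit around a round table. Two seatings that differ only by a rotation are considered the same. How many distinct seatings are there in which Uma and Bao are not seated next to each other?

3600

Without the restriction there are (7)! = 5040 seatings.
Seatings with Uma beside Bao: treat them as a block with 2 internal orders, giving 2 × (6)! = 1440.
Subtracting, 5040 − 1440 = 3600.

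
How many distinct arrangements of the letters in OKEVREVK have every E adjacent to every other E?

1260

Treat the 2 copies of E as a single block. The multiset to arrange is then {EE, K, K, O, R, V, V}, 7 items in all.
That gives (7)!/(2!·2!) = 1260 arrangements.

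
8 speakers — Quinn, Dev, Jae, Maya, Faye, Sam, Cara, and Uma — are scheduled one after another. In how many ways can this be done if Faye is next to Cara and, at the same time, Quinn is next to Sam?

Treat {Faye,Cara} as one block (2 orders) and {Quinn,Sam} as another (2 orders).
That leaves 6 units to arrange: 2 × 2 × 6! = 4 × 720 = 2880.

2880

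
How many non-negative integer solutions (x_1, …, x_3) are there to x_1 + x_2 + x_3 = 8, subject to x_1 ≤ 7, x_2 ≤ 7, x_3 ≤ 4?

33

Ignoring the caps, the number of non-negative solutions to x_1+…+x_3 = 8 is C(10,2) = 45.
Subtract solutions that violate a single cap (substitute x_i' = x_i − (cap_i+1)): x_1 ≥ 8 gives C(2,2) = 1; x_2 ≥ 8 gives C(2,2) = 1; x_3 ≥ 5 gives C(5,2) = 10. Together 12.
No two caps can be exceeded simultaneously, so the pair terms are all 0.
By inclusion–exclusion the count is 45 − 12 + 0 = 33.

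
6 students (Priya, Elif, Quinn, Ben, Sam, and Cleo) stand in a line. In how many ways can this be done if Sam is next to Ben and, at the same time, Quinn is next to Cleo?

96

Treat {Sam,Ben} as one block (2 orders) and {Quinn,Cleo} as another (2 orders).
That leaves 4 units to arrange: 2 × 2 × 4! = 4 × 24 = 96.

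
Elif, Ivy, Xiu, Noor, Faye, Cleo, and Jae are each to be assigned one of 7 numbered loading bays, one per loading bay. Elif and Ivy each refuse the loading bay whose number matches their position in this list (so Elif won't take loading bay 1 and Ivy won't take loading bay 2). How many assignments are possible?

3720

Let Aᵢ (for i ∈ {1, 2}) be the placements that put person i in their forbidden loading bay. Any j of these fix j positions, leaving (7−j)! ways to fill the rest, and there are C(2,j) ways to pick which j.
By inclusion–exclusion, the number of valid placements is Σ_{j=0}^{2} (−1)^j C(2,j)·(7−j)!.
Computing: 5040 − 1440 + 120 = 3720.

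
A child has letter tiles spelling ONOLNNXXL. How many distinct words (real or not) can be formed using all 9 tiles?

ONOLNNXXL has 9 letters with L appearing twice, N appearing 3 times, O appearing twice, and X appearing twice.
So there are 9! / (3!·2!·2!·2!) = 7560 distinguishable arrangements.

7560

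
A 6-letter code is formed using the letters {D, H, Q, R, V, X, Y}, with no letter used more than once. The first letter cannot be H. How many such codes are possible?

4320

The first letter has 7−1 = 6 choices (anything except H).
The remaining 5 letters are filled from the other 6 symbols without repetition: 6 × 5 × 4 × 3 × 2 = 720.
Total: 6 × 720 = 4320.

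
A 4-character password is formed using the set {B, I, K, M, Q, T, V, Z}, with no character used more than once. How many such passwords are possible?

Choose and order 4 of the 8 symbols: the first character has 8 options, the next 7, then 6, 5.
That product is 8 × 7 × 6 × 5 = 1680.

1680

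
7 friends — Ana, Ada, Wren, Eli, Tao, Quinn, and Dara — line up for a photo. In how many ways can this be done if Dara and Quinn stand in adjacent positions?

1440

Glue Dara and Quinn into one block (2 internal orders), leaving 6 units to arrange in a row.
So the count is 2·(6)! = 1440.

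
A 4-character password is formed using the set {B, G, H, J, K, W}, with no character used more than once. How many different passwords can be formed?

360

This is a permutation of 4 out of 6: P(6,4) = 6!/2!.
That product is 6 × 5 × 4 × 3 = 360.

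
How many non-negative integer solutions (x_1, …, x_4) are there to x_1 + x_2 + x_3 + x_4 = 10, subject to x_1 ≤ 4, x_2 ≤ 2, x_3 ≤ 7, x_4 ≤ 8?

Without the upper bounds there are C(13,3) = 286 ways to split 10 among 4 variables.
Subtract solutions that violate a single cap (substitute x_i' = x_i − (cap_i+1)): x_1 ≥ 5 gives C(8,3) = 56; x_2 ≥ 3 gives C(10,3) = 120; x_3 ≥ 8 gives C(5,3) = 10; x_4 ≥ 9 gives C(4,3) = 4. Together 190.
Add back pairs where two caps are both exceeded: 10 + 0 + 0 + 0 + 0 + 0 = 10.
By inclusion–exclusion the count is 286 − 190 + 10 = 106.

106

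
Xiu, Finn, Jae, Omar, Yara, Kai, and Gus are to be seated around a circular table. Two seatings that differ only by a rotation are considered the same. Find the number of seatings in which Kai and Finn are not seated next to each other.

480

All circular seatings of 7 people number (6)! = 720.
Those with Kai next to Finn: fuse the pair into one unit and seat 6 units around a circle — 2·(5)! = 240.
Subtracting, 720 − 240 = 480.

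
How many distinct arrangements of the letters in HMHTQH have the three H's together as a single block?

Treat the 3 copies of H as a single block. The multiset to arrange is then {HHH, M, Q, T}, 4 items in all.
All 4 items are distinct, so there are (4)! = 24 arrangements.

24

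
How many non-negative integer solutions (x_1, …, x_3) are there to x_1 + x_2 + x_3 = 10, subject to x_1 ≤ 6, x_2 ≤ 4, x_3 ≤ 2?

Without the upper bounds there are C(12,2) = 66 ways to split 10 among 3 variables.
Subtract solutions that violate a single cap (substitute x_i' = x_i − (cap_i+1)): x_1 ≥ 7 gives C(5,2) = 10; x_2 ≥ 5 gives C(7,2) = 21; x_3 ≥ 3 gives C(9,2) = 36. Together 67.
Add back pairs where two caps are both exceeded: 0 + 1 + 6 = 7.
By inclusion–exclusion the count is 66 − 67 + 7 = 6.

6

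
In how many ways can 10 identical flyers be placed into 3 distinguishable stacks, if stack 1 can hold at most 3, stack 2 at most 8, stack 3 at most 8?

Without the upper bounds there are C(12,2) = 66 ways to split 10 among 3 stacks.
Subtract solutions that violate a single cap (substitute x_i' = x_i − (cap_i+1)): x_1 ≥ 4 gives C(8,2) = 28; x_2 ≥ 9 gives C(3,2) = 3; x_3 ≥ 9 gives C(3,2) = 3. Together 34.
No two caps can be exceeded simultaneously, so the pair terms are all 0.
By inclusion–exclusion the count is 66 − 34 + 0 = 32.

32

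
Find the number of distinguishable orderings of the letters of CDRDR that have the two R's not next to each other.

There are 5!/(2!·2!) = 30 arrangements of CDRDR in total.
Arrangements with the R's together: treat RR as one letter, giving (4)!/(2!) = 12.
Subtracting, 30 − 12 = 18 arrangements keep the R's apart.

18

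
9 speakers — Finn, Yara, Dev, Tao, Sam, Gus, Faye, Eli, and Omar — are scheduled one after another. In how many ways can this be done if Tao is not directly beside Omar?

There are 9! = 362880 arrangements in all. If Tao and Omar are adjacent, merging them into one block gives 2·(8)! = 80640 arrangements.
Complementary counting: 362880 − 80640 = 282240.

282240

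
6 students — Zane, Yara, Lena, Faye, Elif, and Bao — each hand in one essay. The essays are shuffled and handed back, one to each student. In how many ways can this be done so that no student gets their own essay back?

265

Let Aᵢ be the assignments in which student i gets their own essay. We want the size of the complement of A₁∪…∪A_6.
By inclusion–exclusion this is Σ_{j=0}^{6} (−1)^j C(6,j)·(6−j)!.
Computing: 720 − 720 + 360 − 120 + 30 − 6 + 1 = 265.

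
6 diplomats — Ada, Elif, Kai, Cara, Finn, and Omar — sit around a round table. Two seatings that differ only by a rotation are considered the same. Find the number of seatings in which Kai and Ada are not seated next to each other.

Without the restriction there are (5)! = 120 seatings.
Seatings with Kai beside Ada: treat them as a block with 2 internal orders, giving 2 × (4)! = 48.
Subtracting, 120 − 48 = 72.

72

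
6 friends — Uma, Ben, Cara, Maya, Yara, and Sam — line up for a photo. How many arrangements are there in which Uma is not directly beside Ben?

480

Of the 6! = 720 arrangements, those with Uma and Ben adjacent number 2 × 5! = 240 (treat the pair as a block with 2 internal orders).
So 720 − 240 = 480 arrangements keep them apart.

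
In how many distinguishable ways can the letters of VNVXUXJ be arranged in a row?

The 7 letters of VNVXUXJ have repeats: V appearing twice and X appearing twice.
Dividing 7! = 5040 by 2!·2! = 4 for the repeated letters gives 1260.

1260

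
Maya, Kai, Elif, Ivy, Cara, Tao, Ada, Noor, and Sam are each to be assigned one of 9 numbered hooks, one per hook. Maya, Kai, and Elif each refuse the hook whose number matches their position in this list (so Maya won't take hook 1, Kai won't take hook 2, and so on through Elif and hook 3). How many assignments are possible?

Let Aᵢ (for i ∈ {1, 2, 3}) be the placements that put person i in their forbidden hook. Any j of these fix j positions, leaving (9−j)! ways to fill the rest, and there are C(3,j) ways to pick which j.
By inclusion–exclusion, the number of valid placements is Σ_{j=0}^{3} (−1)^j C(3,j)·(9−j)!.
Computing: 362880 − 120960 + 15120 − 720 = 256320.

256320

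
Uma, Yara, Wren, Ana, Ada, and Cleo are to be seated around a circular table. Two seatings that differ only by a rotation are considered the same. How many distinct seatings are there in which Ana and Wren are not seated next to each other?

All circular seatings of 6 people number (5)! = 120.
Seatings with Ana beside Wren: treat them as a block with 2 internal orders, giving 2 × (4)! = 48.
Subtracting, 120 − 48 = 72.

72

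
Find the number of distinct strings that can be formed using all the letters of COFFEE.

180

Letter multiplicities in COFFEE: C×1, E×2, F×2, O×1.
The number of distinct arrangements is 6!/(2!·2!) = 720/4 = 180.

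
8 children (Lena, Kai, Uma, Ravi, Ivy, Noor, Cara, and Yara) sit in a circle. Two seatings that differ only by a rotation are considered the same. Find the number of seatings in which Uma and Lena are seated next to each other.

1440

Treat {Uma, Lena} as one unit (2 internal orders) and seat the resulting 7 units around the table: (6)! circular arrangements.
So 2 × (6)! = 2 × 720 = 1440.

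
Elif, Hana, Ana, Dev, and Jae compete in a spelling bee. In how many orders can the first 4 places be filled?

There are 5 choices for 1st place, 4 for 2nd, and so on down to 2 for position 4.
That gives 5 × 4 × 3 × 2 = 120.

120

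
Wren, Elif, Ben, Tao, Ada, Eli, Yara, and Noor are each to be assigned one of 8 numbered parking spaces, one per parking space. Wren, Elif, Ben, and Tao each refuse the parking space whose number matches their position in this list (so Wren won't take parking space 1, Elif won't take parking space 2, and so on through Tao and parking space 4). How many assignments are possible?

24024

Let Aᵢ (for 1 ≤ i ≤ 4) be the placements that put person i in their forbidden parking space. Any j of these fix j positions, leaving (8−j)! ways to fill the rest, and there are C(4,j) ways to pick which j.
By inclusion–exclusion, the number of valid placements is Σ_{j=0}^{4} (−1)^j C(4,j)·(8−j)!.
Computing: 40320 − 20160 + 4320 − 480 + 24 = 24024.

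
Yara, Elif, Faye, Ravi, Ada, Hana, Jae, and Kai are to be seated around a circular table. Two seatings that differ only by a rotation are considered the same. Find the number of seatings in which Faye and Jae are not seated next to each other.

3600

Without the restriction there are (7)! = 5040 seatings.
Those with Faye next to Jae: fuse the pair into one unit and seat 7 units around a circle — 2·(6)! = 1440.
Subtracting, 5040 − 1440 = 3600.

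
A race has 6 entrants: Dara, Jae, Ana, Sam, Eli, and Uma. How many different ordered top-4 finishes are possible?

360

There are 6 choices for 1st place, 5 for 2nd, and so on down to 3 for position 4.
That gives 6 × 5 × 4 × 3 = 360.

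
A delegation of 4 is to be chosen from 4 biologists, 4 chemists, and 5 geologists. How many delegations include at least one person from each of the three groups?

With no constraint there are C(13,4) = 715 possible selections.
Subtract selections that omit an entire group: no biologists → C(9,4) = 126; no chemists → C(9,4) = 126; no geologists → C(8,4) = 70.
Add back selections omitting two groups (i.e. drawn from a single group): C(4,4) + C(4,4) + C(5,4) = 7.
By inclusion–exclusion: 715 − 322 + 7 = 400.

400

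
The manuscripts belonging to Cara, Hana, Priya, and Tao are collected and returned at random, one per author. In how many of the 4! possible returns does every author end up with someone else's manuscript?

9

Count assignments avoiding every fixed point. For any j of the 4 authors fixed to their own manuscript, the other 4−j can be arranged in (4−j)! ways.
By inclusion–exclusion this is Σ_{j=0}^{4} (−1)^j C(4,j)·(4−j)!.
Computing: 24 − 24 + 12 − 4 + 1 = 9.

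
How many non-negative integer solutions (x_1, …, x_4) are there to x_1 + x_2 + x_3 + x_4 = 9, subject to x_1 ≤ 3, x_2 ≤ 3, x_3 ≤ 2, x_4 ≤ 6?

Ignoring the caps, the number of non-negative solutions to x_1+…+x_4 = 9 is C(12,3) = 220.
Subtract solutions that violate a single cap (substitute x_i' = x_i − (cap_i+1)): x_1 ≥ 4 gives C(8,3) = 56; x_2 ≥ 4 gives C(8,3) = 56; x_3 ≥ 3 gives C(9,3) = 84; x_4 ≥ 7 gives C(5,3) = 10. Together 206.
Add back pairs where two caps are both exceeded: 4 + 10 + 0 + 10 + 0 + 0 = 24.
By inclusion–exclusion the count is 220 − 206 + 24 = 38.

38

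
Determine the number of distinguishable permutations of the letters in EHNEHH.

The 6 letters of EHNEHH have repeats: E appearing twice and H appearing 3 times.
The number of distinct arrangements is 6!/(3!·2!) = 720/12 = 60.

60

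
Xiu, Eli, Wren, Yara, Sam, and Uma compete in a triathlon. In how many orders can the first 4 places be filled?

There are 6 choices for 1st place, 5 for 2nd, and so on down to 3 for position 4.
That gives 6 × 5 × 4 × 3 = 360.

360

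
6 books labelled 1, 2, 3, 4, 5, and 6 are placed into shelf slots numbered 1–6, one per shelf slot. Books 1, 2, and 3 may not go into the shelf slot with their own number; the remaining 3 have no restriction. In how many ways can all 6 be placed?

426

Let Aᵢ (for i ∈ {1, 2, 3}) be the placements that put book i in its forbidden shelf slot. Any j of these fix j positions, leaving (6−j)! ways to fill the rest, and there are C(3,j) ways to pick which j.
By inclusion–exclusion, the number of valid placements is Σ_{j=0}^{3} (−1)^j C(3,j)·(6−j)!.
Computing: 720 − 360 + 72 − 6 = 426.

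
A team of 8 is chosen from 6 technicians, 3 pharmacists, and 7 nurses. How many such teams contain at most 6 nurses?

12861

Split by how many nurses are chosen (0 through 6).
Sum: C(7,0)·C(9,8) + C(7,1)·C(9,7) + C(7,2)·C(9,6) + C(7,3)·C(9,5) + C(7,4)·C(9,4) + C(7,5)·C(9,3) + C(7,6)·C(9,2) = 9 + 252 + 1764 + 4410 + 4410 + 1764 + 252 = 12861.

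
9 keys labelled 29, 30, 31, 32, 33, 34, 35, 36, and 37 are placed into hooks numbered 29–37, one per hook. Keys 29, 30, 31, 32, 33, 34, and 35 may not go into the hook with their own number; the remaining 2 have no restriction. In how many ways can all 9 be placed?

165016

Let Aᵢ (for 29 ≤ i ≤ 35) be the placements that put key i in its forbidden hook. Any j of these fix j positions, leaving (9−j)! ways to fill the rest, and there are C(7,j) ways to pick which j.
By inclusion–exclusion, the number of valid placements is Σ_{j=0}^{7} (−1)^j C(7,j)·(9−j)!.
Computing: 362880 − 282240 + 105840 − 25200 + 4200 − 504 + 42 − 2 = 165016.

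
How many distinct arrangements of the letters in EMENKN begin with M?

30

Fix M in the first position and arrange the remaining 5 letters.
Those 5 letters have E appearing twice and N appearing twice, giving (5)!/(2!·2!) = 30.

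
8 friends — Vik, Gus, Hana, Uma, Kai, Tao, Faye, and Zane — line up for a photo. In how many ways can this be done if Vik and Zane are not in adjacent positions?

Of the 8! = 40320 arrangements, those with Vik and Zane adjacent number 2 × 7! = 10080 (treat the pair as a block with 2 internal orders).
Complementary counting: 40320 − 10080 = 30240.

30240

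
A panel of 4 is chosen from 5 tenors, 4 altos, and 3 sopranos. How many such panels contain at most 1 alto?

294

Split by how many altos are chosen (0 through 1).
Sum: C(4,0)·C(8,4) + C(4,1)·C(8,3) = 70 + 224 = 294.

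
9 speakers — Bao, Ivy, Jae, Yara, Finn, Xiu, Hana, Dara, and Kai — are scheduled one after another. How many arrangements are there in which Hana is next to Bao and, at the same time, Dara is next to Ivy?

20160

Treat {Hana,Bao} as one block (2 orders) and {Dara,Ivy} as another (2 orders).
That leaves 7 units to arrange: 2 × 2 × 7! = 4 × 5040 = 20160.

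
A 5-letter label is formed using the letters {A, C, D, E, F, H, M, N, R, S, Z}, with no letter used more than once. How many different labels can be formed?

55440

This is a permutation of 5 out of 11: P(11,5) = 11!/6!.
11 × 10 × 9 × 8 × 7 = 55440.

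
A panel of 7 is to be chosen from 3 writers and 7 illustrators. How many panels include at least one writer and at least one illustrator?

With no constraint there are C(10,7) = 120 possible selections.
Selections missing a whole group: no writers → C(7,7) = 1; no illustrators → C(3,7) = 0.
Both groups omitted at once is impossible, so 120 − 1 = 119.

119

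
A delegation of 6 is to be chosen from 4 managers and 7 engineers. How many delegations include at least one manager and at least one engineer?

455

Unrestricted: C(11,6) = 462 ways to pick any 6 of the 11.
Subtract selections that omit an entire group: no managers → C(7,6) = 7; no engineers → C(4,6) = 0.
Both groups omitted at once is impossible, so 462 − 7 = 455.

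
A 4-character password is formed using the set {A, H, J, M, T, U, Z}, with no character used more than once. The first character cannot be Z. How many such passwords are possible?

The first character has 7−1 = 6 choices (anything except Z).
The remaining 3 characters are filled from the other 6 symbols without repetition: 6 × 5 × 4 = 120.
Total: 6 × 120 = 720.

720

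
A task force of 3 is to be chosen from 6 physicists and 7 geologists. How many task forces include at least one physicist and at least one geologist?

With no constraint there are C(13,3) = 286 possible selections.
Selections missing a whole group: no physicists → C(7,3) = 35; no geologists → C(6,3) = 20.
Both groups omitted at once is impossible, so 286 − 55 = 231.

231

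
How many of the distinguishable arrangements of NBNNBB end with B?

10

Fix B in the last position and arrange the remaining 5 letters.
Those 5 letters have B appearing twice and N appearing 3 times, giving (5)!/(3!·2!) = 10.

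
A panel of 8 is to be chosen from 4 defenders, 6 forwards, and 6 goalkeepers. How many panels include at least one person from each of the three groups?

12285

Unrestricted: C(16,8) = 12870 ways to pick any 8 of the 16.
Selections missing a whole group: no defenders → C(12,8) = 495; no forwards → C(10,8) = 45; no goalkeepers → C(10,8) = 45.
Add back selections omitting two groups (i.e. drawn from a single group): C(4,8) + C(6,8) + C(6,8) = 0.
By inclusion–exclusion: 12870 − 585 + 0 = 12285.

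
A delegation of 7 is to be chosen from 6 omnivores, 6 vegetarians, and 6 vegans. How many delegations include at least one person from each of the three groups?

29448

Unrestricted: C(18,7) = 31824 ways to pick any 7 of the 18.
Selections missing a whole group: no omnivores → C(12,7) = 792; no vegetarians → C(12,7) = 792; no vegans → C(12,7) = 792.
Add back selections omitting two groups (i.e. drawn from a single group): C(6,7) + C(6,7) + C(6,7) = 0.
By inclusion–exclusion: 31824 − 2376 + 0 = 29448.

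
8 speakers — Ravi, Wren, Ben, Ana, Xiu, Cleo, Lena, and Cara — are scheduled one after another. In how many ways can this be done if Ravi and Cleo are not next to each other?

Of the 8! = 40320 arrangements, those with Ravi and Cleo adjacent number 2 × 7! = 10080 (treat the pair as a block with 2 internal orders).
So 40320 − 10080 = 30240 arrangements keep them apart.

30240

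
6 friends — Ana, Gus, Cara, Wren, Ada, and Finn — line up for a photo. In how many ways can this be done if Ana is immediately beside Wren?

Place the 4 others and the Ana-Wren pair as 5 objects in a line; the pair has 2 internal arrangements.
That gives 2 × 5! = 2 × 120 = 240.

240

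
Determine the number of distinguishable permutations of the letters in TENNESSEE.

Letter multiplicities in TENNESSEE: E×4, N×2, S×2, T×1.
Dividing 9! = 362880 by 4!·2!·2! = 96 for the repeated letters gives 3780.

3780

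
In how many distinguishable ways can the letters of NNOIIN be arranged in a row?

NNOIIN has 6 letters with I appearing twice and N appearing 3 times.
Dividing 6! = 720 by 3!·2! = 12 for the repeated letters gives 60.

60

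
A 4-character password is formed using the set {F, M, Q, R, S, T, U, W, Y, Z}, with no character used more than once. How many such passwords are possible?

Choose and order 4 of the 10 symbols: the first character has 10 options, the next 9, then 8, 7.
That product is 10 × 9 × 8 × 7 = 5040.

5040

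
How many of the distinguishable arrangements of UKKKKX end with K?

With the last slot taken by K, it remains to arrange the other 5 letters (UKKKX).
Those 5 letters have K appearing 3 times, giving (5)!/(3!) = 20.

20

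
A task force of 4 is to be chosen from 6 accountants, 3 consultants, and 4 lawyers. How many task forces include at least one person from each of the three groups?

360

Unrestricted: C(13,4) = 715 ways to pick any 4 of the 13.
Subtract selections that omit an entire group: no accountants → C(7,4) = 35; no consultants → C(10,4) = 210; no lawyers → C(9,4) = 126.
Add back selections omitting two groups (i.e. drawn from a single group): C(6,4) + C(3,4) + C(4,4) = 16.
By inclusion–exclusion: 715 − 371 + 16 = 360.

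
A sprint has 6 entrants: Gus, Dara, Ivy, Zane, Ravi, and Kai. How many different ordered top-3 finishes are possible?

This is an ordered selection of 3 from 6: P(6,3).
That gives 6 × 5 × 4 = 120.

120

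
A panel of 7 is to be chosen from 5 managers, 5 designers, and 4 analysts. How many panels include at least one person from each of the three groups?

3240

Total 7-person selections from all 14: C(14,7) = 3432.
Selections missing a whole group: no managers → C(9,7) = 36; no designers → C(9,7) = 36; no analysts → C(10,7) = 120.
Add back selections omitting two groups (i.e. drawn from a single group): C(5,7) + C(5,7) + C(4,7) = 0.
By inclusion–exclusion: 3432 − 192 + 0 = 3240.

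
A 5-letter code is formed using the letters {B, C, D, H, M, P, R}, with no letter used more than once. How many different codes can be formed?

2520

With no repetition, fill the 5 letters in order: 7 choices, then 6, down to 3.
7 × 6 × 5 × 4 × 3 = 2520.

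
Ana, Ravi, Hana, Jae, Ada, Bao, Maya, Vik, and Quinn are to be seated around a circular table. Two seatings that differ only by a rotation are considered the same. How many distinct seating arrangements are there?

40320

Fix one person's seat to break rotational symmetry; the remaining 8 people can be arranged in (8)! = 40320 ways.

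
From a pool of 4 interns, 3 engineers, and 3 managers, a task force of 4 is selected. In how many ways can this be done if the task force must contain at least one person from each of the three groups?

Unrestricted: C(10,4) = 210 ways to pick any 4 of the 10.
Subtract selections that omit an entire group: no interns → C(6,4) = 15; no engineers → C(7,4) = 35; no managers → C(7,4) = 35.
Add back selections omitting two groups (i.e. drawn from a single group): C(4,4) + C(3,4) + C(3,4) = 1.
By inclusion–exclusion: 210 − 85 + 1 = 126.

126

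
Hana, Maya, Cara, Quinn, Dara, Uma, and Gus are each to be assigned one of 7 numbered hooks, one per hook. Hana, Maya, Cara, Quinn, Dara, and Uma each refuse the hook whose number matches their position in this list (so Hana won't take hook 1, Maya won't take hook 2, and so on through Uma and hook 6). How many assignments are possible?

Let Aᵢ (for 1 ≤ i ≤ 6) be the placements that put person i in their forbidden hook. Any j of these fix j positions, leaving (7−j)! ways to fill the rest, and there are C(6,j) ways to pick which j.
By inclusion–exclusion, the number of valid placements is Σ_{j=0}^{6} (−1)^j C(6,j)·(7−j)!.
Computing: 5040 − 4320 + 1800 − 480 + 90 − 12 + 1 = 2119.

2119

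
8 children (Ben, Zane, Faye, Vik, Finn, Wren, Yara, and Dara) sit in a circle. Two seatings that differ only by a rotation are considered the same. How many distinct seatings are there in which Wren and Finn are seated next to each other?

Treat {Wren, Finn} as one unit (2 internal orders) and seat the resulting 7 units around the table: (6)! circular arrangements.
So 2 × (6)! = 2 × 720 = 1440.

1440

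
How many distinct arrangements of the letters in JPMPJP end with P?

30

Fix P in the last position and arrange the remaining 5 letters.
Those 5 letters have J appearing twice and P appearing twice, giving (5)!/(2!·2!) = 30.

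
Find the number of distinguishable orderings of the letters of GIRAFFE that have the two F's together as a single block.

Treat the 2 copies of F as a single block. The multiset to arrange is then {FF, A, E, G, I, R}, 6 items in all.
All 6 items are distinct, so there are (6)! = 720 arrangements.

720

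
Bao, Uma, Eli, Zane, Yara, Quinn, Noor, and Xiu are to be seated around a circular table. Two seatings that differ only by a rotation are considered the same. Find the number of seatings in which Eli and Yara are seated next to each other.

Glue Eli and Yara into a block (2 internal orders). Seating 7 units around a circle gives (6)! arrangements.
So 2 × (6)! = 2 × 720 = 1440.

1440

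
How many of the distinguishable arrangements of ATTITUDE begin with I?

840

With the first slot taken by I, it remains to arrange the other 7 letters (ATTTUDE).
Those 7 letters have T appearing 3 times, giving (7)!/(3!) = 840.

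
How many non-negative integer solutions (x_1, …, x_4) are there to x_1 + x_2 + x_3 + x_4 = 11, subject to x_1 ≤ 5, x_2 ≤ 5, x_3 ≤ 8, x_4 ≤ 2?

97

By stars and bars, unrestricted non-negative solutions to x_1+…+x_4 = 11 number C(11+3,3) = 364.
Subtract solutions that violate a single cap (substitute x_i' = x_i − (cap_i+1)): x_1 ≥ 6 gives C(8,3) = 56; x_2 ≥ 6 gives C(8,3) = 56; x_3 ≥ 9 gives C(5,3) = 10; x_4 ≥ 3 gives C(11,3) = 165. Together 287.
Add back pairs where two caps are both exceeded: 0 + 0 + 10 + 0 + 10 + 0 = 20.
By inclusion–exclusion the count is 364 − 287 + 20 = 97.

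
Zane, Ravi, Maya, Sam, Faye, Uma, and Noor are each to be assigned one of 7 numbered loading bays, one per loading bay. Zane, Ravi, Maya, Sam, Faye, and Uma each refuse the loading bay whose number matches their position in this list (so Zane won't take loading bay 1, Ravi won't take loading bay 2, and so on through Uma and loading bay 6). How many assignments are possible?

2119

Let Aᵢ (for 1 ≤ i ≤ 6) be the placements that put person i in their forbidden loading bay. Any j of these fix j positions, leaving (7−j)! ways to fill the rest, and there are C(6,j) ways to pick which j.
By inclusion–exclusion, the number of valid placements is Σ_{j=0}^{6} (−1)^j C(6,j)·(7−j)!.
Computing: 5040 − 4320 + 1800 − 480 + 90 − 12 + 1 = 2119.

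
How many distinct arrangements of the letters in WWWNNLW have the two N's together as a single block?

30

Treat the 2 copies of N as a single block. The multiset to arrange is then {NN, L, W, W, W, W}, 6 items in all.
That gives (6)!/(4!) = 30 arrangements.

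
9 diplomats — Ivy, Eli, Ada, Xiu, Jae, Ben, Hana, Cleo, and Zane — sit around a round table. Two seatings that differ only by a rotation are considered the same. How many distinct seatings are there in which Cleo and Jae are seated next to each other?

10080

Glue Cleo and Jae into a block (2 internal orders). Seating 8 units around a circle gives (7)! arrangements.
So 2 × (7)! = 2 × 5040 = 10080.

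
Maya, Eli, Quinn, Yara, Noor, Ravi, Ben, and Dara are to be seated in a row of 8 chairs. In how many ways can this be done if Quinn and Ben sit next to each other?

Place the 6 others and the Quinn-Ben pair as 7 objects in a line; the pair has 2 internal arrangements.
That gives 2 × 7! = 2 × 5040 = 10080.

10080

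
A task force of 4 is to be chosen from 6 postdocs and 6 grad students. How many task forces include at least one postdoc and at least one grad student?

465

With no constraint there are C(12,4) = 495 possible selections.
Subtract selections that omit an entire group: no postdocs → C(6,4) = 15; no grad students → C(6,4) = 15.
Both groups omitted at once is impossible, so 495 − 30 = 465.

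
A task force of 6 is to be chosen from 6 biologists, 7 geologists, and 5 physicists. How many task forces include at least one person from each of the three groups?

Unrestricted: C(18,6) = 18564 ways to pick any 6 of the 18.
Subtract selections that omit an entire group: no biologists → C(12,6) = 924; no geologists → C(11,6) = 462; no physicists → C(13,6) = 1716.
Add back selections omitting two groups (i.e. drawn from a single group): C(6,6) + C(7,6) + C(5,6) = 8.
By inclusion–exclusion: 18564 − 3102 + 8 = 15470.

15470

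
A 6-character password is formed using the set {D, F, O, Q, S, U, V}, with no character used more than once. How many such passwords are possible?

5040

This is a permutation of 6 out of 7: P(7,6) = 7!/1!.
That product is 7 × 6 × 5 × 4 × 3 × 2 = 5040.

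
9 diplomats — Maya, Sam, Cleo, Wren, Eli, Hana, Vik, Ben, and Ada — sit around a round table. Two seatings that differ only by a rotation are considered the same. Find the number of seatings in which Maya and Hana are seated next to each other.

10080

Glue Maya and Hana into a block (2 internal orders). Seating 8 units around a circle gives (7)! arrangements.
So 2 × (7)! = 2 × 5040 = 10080.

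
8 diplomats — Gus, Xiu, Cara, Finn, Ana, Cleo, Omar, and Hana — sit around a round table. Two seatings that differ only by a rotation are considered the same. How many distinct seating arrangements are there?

5040

Around a circle, 8 distinct people have 8!/8 = (7)! = 5040 rotationally distinct seatings.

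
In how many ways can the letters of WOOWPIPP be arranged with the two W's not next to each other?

Total arrangements of WOOWPIPP: 8!/(3!·2!·2!) = 1680.
Arrangements with the W's together: treat WW as one letter, giving (7)!/(3!·2!) = 420.
Subtracting, 1680 − 420 = 1260 arrangements keep the W's apart.

1260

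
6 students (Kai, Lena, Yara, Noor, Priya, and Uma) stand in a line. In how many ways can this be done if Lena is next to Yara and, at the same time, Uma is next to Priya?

96

Treat {Lena,Yara} as one block (2 orders) and {Uma,Priya} as another (2 orders).
That leaves 4 units to arrange: 2 × 2 × 4! = 4 × 24 = 96.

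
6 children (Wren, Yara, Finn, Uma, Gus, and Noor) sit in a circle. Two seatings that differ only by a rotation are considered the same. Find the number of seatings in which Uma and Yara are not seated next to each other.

All circular seatings of 6 people number (5)! = 120.
Seatings with Uma beside Yara: treat them as a block with 2 internal orders, giving 2 × (4)! = 48.
Subtracting, 120 − 48 = 72.

72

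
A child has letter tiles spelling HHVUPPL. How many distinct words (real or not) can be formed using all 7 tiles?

The 7 letters of HHVUPPL have repeats: H appearing twice and P appearing twice.
The number of distinct arrangements is 7!/(2!·2!) = 5040/4 = 1260.

1260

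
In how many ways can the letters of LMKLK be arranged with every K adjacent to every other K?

Treat the 2 copies of K as a single block. The multiset to arrange is then {KK, L, L, M}, 4 items in all.
That gives (4)!/(2!) = 12 arrangements.

12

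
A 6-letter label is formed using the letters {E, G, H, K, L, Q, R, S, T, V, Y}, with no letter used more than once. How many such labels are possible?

This is a permutation of 6 out of 11: P(11,6) = 11!/5!.
That product is 11 × 10 × 9 × 8 × 7 × 6 = 332640.

332640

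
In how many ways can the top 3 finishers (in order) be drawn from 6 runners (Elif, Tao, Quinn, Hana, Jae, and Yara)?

This is an ordered selection of 3 from 6: P(6,3).
That gives 6 × 5 × 4 = 120.

120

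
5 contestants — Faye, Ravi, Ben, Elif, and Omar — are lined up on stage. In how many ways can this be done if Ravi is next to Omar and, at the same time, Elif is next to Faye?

Treat {Ravi,Omar} as one block (2 orders) and {Elif,Faye} as another (2 orders).
That leaves 3 units to arrange: 2 × 2 × 3! = 4 × 6 = 24.

24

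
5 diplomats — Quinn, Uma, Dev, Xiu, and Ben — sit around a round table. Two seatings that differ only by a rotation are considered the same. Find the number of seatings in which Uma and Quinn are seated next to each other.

12

Glue Uma and Quinn into a block (2 internal orders). Seating 4 units around a circle gives (3)! arrangements.
So 2 × (3)! = 2 × 6 = 12.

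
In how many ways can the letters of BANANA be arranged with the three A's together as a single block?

Treat the 3 copies of A as a single block. The multiset to arrange is then {AAA, B, N, N}, 4 items in all.
That gives (4)!/(2!) = 12 arrangements.

12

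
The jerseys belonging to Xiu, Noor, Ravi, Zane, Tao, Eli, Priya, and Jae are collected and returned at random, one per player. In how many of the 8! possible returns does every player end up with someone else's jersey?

Count assignments avoiding every fixed point. For any j of the 8 players fixed to their old jersey, the other 8−j can be arranged in (8−j)! ways.
By inclusion–exclusion this is Σ_{j=0}^{8} (−1)^j C(8,j)·(8−j)!.
Computing: 40320 − 40320 + 20160 − 6720 + 1680 − 336 + 56 − 8 + 1 = 14833.

14833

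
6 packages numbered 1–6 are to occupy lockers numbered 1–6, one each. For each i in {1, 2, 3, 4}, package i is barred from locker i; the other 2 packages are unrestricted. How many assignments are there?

362

Let Aᵢ (for 1 ≤ i ≤ 4) be the placements that put package i in its forbidden locker. Any j of these fix j positions, leaving (6−j)! ways to fill the rest, and there are C(4,j) ways to pick which j.
By inclusion–exclusion, the number of valid placements is Σ_{j=0}^{4} (−1)^j C(4,j)·(6−j)!.
Computing: 720 − 480 + 144 − 24 + 2 = 362.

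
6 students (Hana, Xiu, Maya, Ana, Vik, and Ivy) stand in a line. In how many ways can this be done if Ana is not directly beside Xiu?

480

There are 6! = 720 arrangements in all. If Ana and Xiu are adjacent, merging them into one block gives 2·(5)! = 240 arrangements.
So 720 − 240 = 480 arrangements keep them apart.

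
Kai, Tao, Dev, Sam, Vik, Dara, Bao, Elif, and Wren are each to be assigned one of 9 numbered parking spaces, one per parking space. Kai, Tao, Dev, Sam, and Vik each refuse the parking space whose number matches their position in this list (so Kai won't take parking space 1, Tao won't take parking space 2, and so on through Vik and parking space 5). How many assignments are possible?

Let Aᵢ (for 1 ≤ i ≤ 5) be the placements that put person i in their forbidden parking space. Any j of these fix j positions, leaving (9−j)! ways to fill the rest, and there are C(5,j) ways to pick which j.
By inclusion–exclusion, the number of valid placements is Σ_{j=0}^{5} (−1)^j C(5,j)·(9−j)!.
Computing: 362880 − 201600 + 50400 − 7200 + 600 − 24 = 205056.

205056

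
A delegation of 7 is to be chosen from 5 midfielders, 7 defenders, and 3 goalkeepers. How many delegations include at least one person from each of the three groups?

With no constraint there are C(15,7) = 6435 possible selections.
Subtract selections that omit an entire group: no midfielders → C(10,7) = 120; no defenders → C(8,7) = 8; no goalkeepers → C(12,7) = 792.
Add back selections omitting two groups (i.e. drawn from a single group): C(5,7) + C(7,7) + C(3,7) = 1.
By inclusion–exclusion: 6435 − 920 + 1 = 5516.

5516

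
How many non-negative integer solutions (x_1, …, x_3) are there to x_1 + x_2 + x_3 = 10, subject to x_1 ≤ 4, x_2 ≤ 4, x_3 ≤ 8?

Without the upper bounds there are C(12,2) = 66 ways to split 10 among 3 variables.
Subtract solutions that violate a single cap (substitute x_i' = x_i − (cap_i+1)): x_1 ≥ 5 gives C(7,2) = 21; x_2 ≥ 5 gives C(7,2) = 21; x_3 ≥ 9 gives C(3,2) = 3. Together 45.
Add back pairs where two caps are both exceeded: 1 + 0 + 0 = 1.
By inclusion–exclusion the count is 66 − 45 + 1 = 22.

22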